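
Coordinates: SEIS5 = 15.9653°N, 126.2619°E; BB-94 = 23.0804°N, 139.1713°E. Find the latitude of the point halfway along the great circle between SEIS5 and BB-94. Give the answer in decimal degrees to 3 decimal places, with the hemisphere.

19.638°N

Bx = cos φ₂ cos Δλ = 0.896703,  By = cos φ₂ sin Δλ = 0.205527
φₘ = atan2(sin φ₁ + sin φ₂, √((cos φ₁ + Bx)² + By²)) = 19.63784°
λₘ = λ₁ + atan2(By, cos φ₁ + Bx) = 132.57371°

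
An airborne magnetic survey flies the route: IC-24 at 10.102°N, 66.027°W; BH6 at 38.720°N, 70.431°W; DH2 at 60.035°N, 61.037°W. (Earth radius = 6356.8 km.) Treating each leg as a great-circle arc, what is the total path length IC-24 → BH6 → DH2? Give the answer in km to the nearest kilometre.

IC-24→BH6: c = 0.504193 rad, d = 3205.05 km
BH6→DH2: c = 0.386139 rad, d = 2454.61 km
Total = 3205.05 + 2454.61 = 5659.66 km

5660 km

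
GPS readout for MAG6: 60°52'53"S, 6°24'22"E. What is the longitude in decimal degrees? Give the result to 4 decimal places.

6° + 24′/60 + 22″/3600 = 6 + 0.40000 + 0.00611 = 6.4061°

6.4061°E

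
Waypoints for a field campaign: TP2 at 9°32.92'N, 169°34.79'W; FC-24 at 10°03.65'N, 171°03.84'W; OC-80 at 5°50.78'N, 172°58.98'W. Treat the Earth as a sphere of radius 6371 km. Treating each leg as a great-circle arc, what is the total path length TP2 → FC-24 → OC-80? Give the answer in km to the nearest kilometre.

TP2: φ = +9.54867°, λ = -169.57983°
FC-24: φ = +10.06083°, λ = -171.06400°
OC-80: φ = +5.84633°, λ = -172.98300°
TP2→FC-24: c = 0.027045 rad, d = 172.30 km
FC-24→OC-80: c = 0.080687 rad, d = 514.06 km
Total = 172.30 + 514.06 = 686.36 km

686 km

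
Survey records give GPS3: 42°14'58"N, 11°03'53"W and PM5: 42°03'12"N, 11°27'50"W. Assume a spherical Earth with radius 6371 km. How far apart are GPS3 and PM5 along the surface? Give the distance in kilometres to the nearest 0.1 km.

39.5 km

GPS3: φ = +42.24944°, λ = -11.06472°
PM5: φ = +42.05333°, λ = -11.46389°
Δφ = -0.1961°,  Δλ = -0.3992°
a = sin²(Δφ/2) + cos φ₁ cos φ₂ sin²(Δλ/2) = 0.000010
c = 2·arcsin(√a) = 0.006196 rad = 0.3550°
d = R·c = 6371 × 0.006196 = 39.5 km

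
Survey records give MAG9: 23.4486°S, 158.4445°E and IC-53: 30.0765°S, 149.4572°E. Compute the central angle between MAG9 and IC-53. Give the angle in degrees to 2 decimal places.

10.40°

Δφ = -6.6279°,  Δλ = -8.9873°
a = sin²(Δφ/2) + cos φ₁ cos φ₂ sin²(Δλ/2) = 0.008215
c = 2·arcsin(√a) = 0.181522 rad = 10.4005°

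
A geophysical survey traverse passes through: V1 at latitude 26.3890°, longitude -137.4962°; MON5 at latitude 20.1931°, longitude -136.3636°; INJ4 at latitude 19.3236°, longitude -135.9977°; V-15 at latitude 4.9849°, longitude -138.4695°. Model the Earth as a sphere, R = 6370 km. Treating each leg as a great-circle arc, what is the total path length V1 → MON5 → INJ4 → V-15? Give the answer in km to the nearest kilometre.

V1→MON5: c = 0.109650 rad, d = 698.47 km
MON5→INJ4: c = 0.016322 rad, d = 103.97 km
INJ4→V-15: c = 0.253765 rad, d = 1616.49 km
Total = 698.47 + 103.97 + 1616.49 = 2418.93 km

2419 km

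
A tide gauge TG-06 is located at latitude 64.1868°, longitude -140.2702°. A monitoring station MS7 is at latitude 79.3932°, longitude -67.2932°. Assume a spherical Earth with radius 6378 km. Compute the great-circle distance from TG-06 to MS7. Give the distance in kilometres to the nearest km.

2753 km

Δφ = 15.2064°,  Δλ = 72.9770°
a = sin²(Δφ/2) + cos φ₁ cos φ₂ sin²(Δλ/2) = 0.045849
c = 2·arcsin(√a) = 0.431591 rad = 24.7283°
d = R·c = 6378 × 0.431591 = 2752.7 km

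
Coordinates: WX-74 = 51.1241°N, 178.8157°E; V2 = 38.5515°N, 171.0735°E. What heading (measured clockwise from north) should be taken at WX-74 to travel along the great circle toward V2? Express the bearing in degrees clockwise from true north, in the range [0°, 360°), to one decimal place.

206.4°

Δλ = -7.7422°
y = sin Δλ · cos φ₂ = -0.105354
x = cos φ₁ sin φ₂ − sin φ₁ cos φ₂ cos Δλ = -0.212127
θ = atan2(y, x) = -153.5883° → 206.4117° (mod 360°)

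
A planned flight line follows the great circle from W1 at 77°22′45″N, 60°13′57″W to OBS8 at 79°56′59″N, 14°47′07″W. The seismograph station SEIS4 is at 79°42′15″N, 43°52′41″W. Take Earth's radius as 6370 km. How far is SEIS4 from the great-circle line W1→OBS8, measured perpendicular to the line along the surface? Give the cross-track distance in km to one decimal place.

45.0 km

W1: φ = +77.37917°, λ = -60.23250°
OBS8: φ = +79.94972°, λ = -14.78528°
SEIS4: φ = +79.70417°, λ = -43.87806°
δ₁₃ = central angle W1→SEIS4 = 0.069344 rad  (haversine)
θ₁₃ = bearing W1→SEIS4 = 46.580°,  θ₁₂ = bearing W1→OBS8 = 52.428°
dₓₜ = R·arcsin(sin δ₁₃ · sin(θ₁₃ − θ₁₂)) = 6370·arcsin(0.06929·sin(-5.848°)) = -44.971 km
|dₓₜ| = 44.971 km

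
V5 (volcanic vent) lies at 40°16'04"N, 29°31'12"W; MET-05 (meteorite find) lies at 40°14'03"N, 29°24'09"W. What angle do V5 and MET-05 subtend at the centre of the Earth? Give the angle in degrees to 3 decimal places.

V5: φ = +40.26778°, λ = -29.52000°
MET-05: φ = +40.23417°, λ = -29.40250°
Δφ = -0.0336°,  Δλ = 0.1175°
a = sin²(Δφ/2) + cos φ₁ cos φ₂ sin²(Δλ/2) = 0.000001
c = 2·arcsin(√a) = 0.001672 rad = 0.0958°

0.096°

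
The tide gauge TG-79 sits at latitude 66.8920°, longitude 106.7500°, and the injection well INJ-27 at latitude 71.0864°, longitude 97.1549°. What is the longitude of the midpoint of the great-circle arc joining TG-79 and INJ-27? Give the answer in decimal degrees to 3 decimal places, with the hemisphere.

102.411°E

Bx = cos φ₂ cos Δλ = 0.319607,  By = cos φ₂ sin Δλ = -0.054029
φₘ = atan2(sin φ₁ + sin φ₂, √((cos φ₁ + Bx)² + By²)) = 69.05581°
λₘ = λ₁ + atan2(By, cos φ₁ + Bx) = 102.41093°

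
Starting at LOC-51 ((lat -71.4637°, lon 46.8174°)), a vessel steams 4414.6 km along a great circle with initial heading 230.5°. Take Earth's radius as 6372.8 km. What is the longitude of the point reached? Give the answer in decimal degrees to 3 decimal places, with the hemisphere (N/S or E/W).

59.098°W

δ = d/R = 4414.6/6372.8 = 0.692725 rad
φ₂ = arcsin(sin φ₁ cos δ + cos φ₁ sin δ cos θ)
   = arcsin(-0.94812·0.76951 + 0.31791·0.63864·-0.63608) = -59.17413°
λ₂ = λ₁ + atan2(sin θ sin δ cos φ₁, cos δ − sin φ₁ sin φ₂) = -59.09807°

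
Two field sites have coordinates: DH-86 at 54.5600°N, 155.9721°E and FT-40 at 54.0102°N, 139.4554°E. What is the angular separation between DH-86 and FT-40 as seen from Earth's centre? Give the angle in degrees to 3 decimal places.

Δφ = -0.5498°,  Δλ = -16.5167°
a = sin²(Δφ/2) + cos φ₁ cos φ₂ sin²(Δλ/2) = 0.007053
c = 2·arcsin(√a) = 0.168163 rad = 9.6351°

9.635°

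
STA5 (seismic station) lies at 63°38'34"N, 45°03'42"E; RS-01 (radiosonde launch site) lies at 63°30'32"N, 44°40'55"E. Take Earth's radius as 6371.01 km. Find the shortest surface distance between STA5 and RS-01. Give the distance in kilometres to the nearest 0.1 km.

STA5: φ = +63.64278°, λ = +45.06167°
RS-01: φ = +63.50889°, λ = +44.68194°
Δφ = -0.1339°,  Δλ = -0.3797°
a = sin²(Δφ/2) + cos φ₁ cos φ₂ sin²(Δλ/2) = 0.000004
c = 2·arcsin(√a) = 0.003763 rad = 0.2156°
d = R·c = 6371.01 × 0.003763 = 24.0 km

24.0 km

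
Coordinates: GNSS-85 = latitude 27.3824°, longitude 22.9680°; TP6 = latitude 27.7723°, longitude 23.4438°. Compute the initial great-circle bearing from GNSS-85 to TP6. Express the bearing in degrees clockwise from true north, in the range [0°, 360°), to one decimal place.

47.1°

Δλ = 0.4758°
y = sin Δλ · cos φ₂ = 0.007348
x = cos φ₁ sin φ₂ − sin φ₁ cos φ₂ cos Δλ = 0.006819
θ = atan2(y, x) = 47.1368° → 47.1368° (mod 360°)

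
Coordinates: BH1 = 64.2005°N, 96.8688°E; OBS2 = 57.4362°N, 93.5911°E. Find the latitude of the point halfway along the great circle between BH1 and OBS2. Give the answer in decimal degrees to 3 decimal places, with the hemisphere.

Bx = cos φ₂ cos Δλ = 0.537358,  By = cos φ₂ sin Δλ = -0.030774
φₘ = atan2(sin φ₁ + sin φ₂, √((cos φ₁ + Bx)² + By²)) = 60.82822°
λₘ = λ₁ + atan2(By, cos φ₁ + Bx) = 95.05647°

60.828°N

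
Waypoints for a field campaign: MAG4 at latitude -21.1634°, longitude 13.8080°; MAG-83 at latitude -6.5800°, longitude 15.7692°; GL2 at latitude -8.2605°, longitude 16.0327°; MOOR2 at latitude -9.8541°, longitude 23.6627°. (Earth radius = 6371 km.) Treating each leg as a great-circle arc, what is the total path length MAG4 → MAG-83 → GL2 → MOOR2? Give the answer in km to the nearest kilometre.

MAG4→MAG-83: c = 0.256675 rad, d = 1635.27 km
MAG-83→GL2: c = 0.029683 rad, d = 189.11 km
GL2→MOOR2: c = 0.134410 rad, d = 856.33 km
Total = 1635.27 + 189.11 + 856.33 = 2680.71 km

2681 km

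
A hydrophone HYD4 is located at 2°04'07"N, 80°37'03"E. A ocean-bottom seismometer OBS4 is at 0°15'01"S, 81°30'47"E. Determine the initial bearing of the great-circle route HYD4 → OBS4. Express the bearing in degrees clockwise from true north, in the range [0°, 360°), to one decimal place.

158.9°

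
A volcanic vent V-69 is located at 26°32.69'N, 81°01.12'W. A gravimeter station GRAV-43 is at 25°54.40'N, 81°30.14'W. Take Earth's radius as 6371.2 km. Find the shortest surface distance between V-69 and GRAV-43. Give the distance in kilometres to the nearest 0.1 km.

V-69: φ = +26.54483°, λ = -81.01867°
GRAV-43: φ = +25.90667°, λ = -81.50233°
Δφ = -0.6382°,  Δλ = -0.4837°
a = sin²(Δφ/2) + cos φ₁ cos φ₂ sin²(Δλ/2) = 0.000045
c = 2·arcsin(√a) = 0.013469 rad = 0.7717°
d = R·c = 6371.2 × 0.013469 = 85.8 km

85.8 km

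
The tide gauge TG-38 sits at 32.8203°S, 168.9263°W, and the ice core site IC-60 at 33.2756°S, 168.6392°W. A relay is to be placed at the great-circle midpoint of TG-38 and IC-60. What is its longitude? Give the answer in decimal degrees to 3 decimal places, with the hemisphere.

168.783°W

Bx = cos φ₂ cos Δλ = 0.836031,  By = cos φ₂ sin Δλ = 0.004189
φₘ = atan2(sin φ₁ + sin φ₂, √((cos φ₁ + Bx)² + By²)) = -33.04803°
λₘ = λ₁ + atan2(By, cos φ₁ + Bx) = -168.78312°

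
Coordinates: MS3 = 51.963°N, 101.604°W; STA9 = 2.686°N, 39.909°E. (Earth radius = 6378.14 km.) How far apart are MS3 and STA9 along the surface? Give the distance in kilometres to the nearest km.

12959 km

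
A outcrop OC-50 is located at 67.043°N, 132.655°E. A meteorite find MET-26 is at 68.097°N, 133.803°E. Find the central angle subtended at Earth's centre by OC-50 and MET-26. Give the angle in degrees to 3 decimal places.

1.141°

Δφ = 1.0540°,  Δλ = 1.1480°
a = sin²(Δφ/2) + cos φ₁ cos φ₂ sin²(Δλ/2) = 0.000099
c = 2·arcsin(√a) = 0.019920 rad = 1.1413°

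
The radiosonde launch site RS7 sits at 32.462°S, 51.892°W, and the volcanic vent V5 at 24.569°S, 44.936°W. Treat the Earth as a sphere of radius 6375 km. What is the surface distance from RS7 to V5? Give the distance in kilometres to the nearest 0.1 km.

Δφ = 7.8930°,  Δλ = 6.9560°
a = sin²(Δφ/2) + cos φ₁ cos φ₂ sin²(Δλ/2) = 0.007561
c = 2·arcsin(√a) = 0.174127 rad = 9.9768°
d = R·c = 6375 × 0.174127 = 1110.1 km

1110.1 km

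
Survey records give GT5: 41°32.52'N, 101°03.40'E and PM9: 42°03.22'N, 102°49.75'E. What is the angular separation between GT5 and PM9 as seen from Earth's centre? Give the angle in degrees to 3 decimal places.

1.417°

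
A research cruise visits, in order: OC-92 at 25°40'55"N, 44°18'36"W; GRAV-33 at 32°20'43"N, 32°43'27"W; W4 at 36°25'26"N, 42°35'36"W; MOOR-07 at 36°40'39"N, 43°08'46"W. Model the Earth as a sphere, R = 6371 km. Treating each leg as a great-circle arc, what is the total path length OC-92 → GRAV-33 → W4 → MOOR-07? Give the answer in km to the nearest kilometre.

OC-92: φ = +25.68194°, λ = -44.31000°
GRAV-33: φ = +32.34528°, λ = -32.72417°
W4: φ = +36.42389°, λ = -42.59333°
MOOR-07: φ = +36.67750°, λ = -43.14611°
OC-92→GRAV-33: c = 0.211429 rad, d = 1347.02 km
GRAV-33→W4: c = 0.158864 rad, d = 1012.13 km
W4→MOOR-07: c = 0.008925 rad, d = 56.86 km
Total = 1347.02 + 1012.13 + 56.86 = 2416.00 km

2416 km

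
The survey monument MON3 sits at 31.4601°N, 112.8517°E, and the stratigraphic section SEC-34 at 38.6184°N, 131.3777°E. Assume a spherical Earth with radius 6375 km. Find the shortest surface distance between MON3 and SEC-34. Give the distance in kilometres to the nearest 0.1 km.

1861.5 km

Δφ = 7.1583°,  Δλ = 18.5260°
a = sin²(Δφ/2) + cos φ₁ cos φ₂ sin²(Δλ/2) = 0.021166
c = 2·arcsin(√a) = 0.292004 rad = 16.7306°
d = R·c = 6375 × 0.292004 = 1861.5 km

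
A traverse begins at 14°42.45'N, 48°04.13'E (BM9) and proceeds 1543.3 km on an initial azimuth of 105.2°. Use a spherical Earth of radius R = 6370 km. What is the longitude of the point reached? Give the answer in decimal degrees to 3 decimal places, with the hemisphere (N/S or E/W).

BM9: φ = +14.70750°, λ = +48.06883°
δ = d/R = 1543.3/6370 = 0.242276 rad
φ₂ = arcsin(sin φ₁ cos δ + cos φ₁ sin δ cos θ)
   = arcsin(0.25388·0.97079 + 0.96723·0.23991·-0.26219) = 10.69776°
λ₂ = λ₁ + atan2(sin θ sin δ cos φ₁, cos δ − sin φ₁ sin φ₂) = 61.69671°

61.697°E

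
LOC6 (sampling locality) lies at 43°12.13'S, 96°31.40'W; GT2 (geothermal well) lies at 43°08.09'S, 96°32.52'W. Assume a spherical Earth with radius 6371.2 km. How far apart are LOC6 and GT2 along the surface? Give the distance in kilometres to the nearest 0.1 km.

LOC6: φ = -43.20217°, λ = -96.52333°
GT2: φ = -43.13483°, λ = -96.54200°
Δφ = 0.0673°,  Δλ = -0.0187°
a = sin²(Δφ/2) + cos φ₁ cos φ₂ sin²(Δλ/2) = 0.000000
c = 2·arcsin(√a) = 0.001199 rad = 0.0687°
d = R·c = 6371.2 × 0.001199 = 7.6 km

7.6 km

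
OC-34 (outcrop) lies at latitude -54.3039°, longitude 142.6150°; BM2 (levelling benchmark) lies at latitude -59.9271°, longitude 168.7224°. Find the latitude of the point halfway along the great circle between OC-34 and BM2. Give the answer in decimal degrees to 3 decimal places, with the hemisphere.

57.792°S

Bx = cos φ₂ cos Δλ = 0.449974,  By = cos φ₂ sin Δλ = 0.220512
φₘ = atan2(sin φ₁ + sin φ₂, √((cos φ₁ + Bx)² + By²)) = -57.79172°
λₘ = λ₁ + atan2(By, cos φ₁ + Bx) = 154.65974°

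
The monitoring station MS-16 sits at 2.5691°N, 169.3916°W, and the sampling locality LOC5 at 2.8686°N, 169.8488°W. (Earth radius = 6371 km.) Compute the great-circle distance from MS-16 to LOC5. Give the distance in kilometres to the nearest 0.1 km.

60.7 km

Δφ = 0.2995°,  Δλ = -0.4572°
a = sin²(Δφ/2) + cos φ₁ cos φ₂ sin²(Δλ/2) = 0.000023
c = 2·arcsin(√a) = 0.009532 rad = 0.5461°
d = R·c = 6371 × 0.009532 = 60.7 km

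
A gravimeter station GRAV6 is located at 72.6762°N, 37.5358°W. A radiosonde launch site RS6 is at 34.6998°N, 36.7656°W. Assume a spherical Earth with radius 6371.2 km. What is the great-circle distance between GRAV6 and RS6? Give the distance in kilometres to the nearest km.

4223 km

Δφ = -37.9764°,  Δλ = 0.7702°
a = sin²(Δφ/2) + cos φ₁ cos φ₂ sin²(Δλ/2) = 0.105879
c = 2·arcsin(√a) = 0.662849 rad = 37.9785°
d = R·c = 6371.2 × 0.662849 = 4223.1 km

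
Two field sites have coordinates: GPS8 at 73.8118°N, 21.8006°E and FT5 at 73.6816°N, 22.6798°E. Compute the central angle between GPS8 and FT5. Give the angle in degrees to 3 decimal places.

Δφ = -0.1302°,  Δλ = 0.8792°
a = sin²(Δφ/2) + cos φ₁ cos φ₂ sin²(Δλ/2) = 0.000006
c = 2·arcsin(√a) = 0.004859 rad = 0.2784°

0.278°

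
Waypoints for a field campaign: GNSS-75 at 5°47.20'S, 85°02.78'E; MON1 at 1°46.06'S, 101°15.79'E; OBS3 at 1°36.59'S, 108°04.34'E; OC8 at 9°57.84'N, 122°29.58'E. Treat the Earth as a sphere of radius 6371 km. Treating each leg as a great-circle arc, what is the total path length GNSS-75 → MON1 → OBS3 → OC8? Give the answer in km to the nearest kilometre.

4661 km

GNSS-75: φ = -5.78667°, λ = +85.04633°
MON1: φ = -1.76767°, λ = +101.26317°
OBS3: φ = -1.60983°, λ = +108.07233°
OC8: φ = +9.96400°, λ = +122.49300°
GNSS-75→MON1: c = 0.290942 rad, d = 1853.59 km
MON1→OBS3: c = 0.118823 rad, d = 757.02 km
OBS3→OC8: c = 0.321863 rad, d = 2050.59 km
Total = 1853.59 + 757.02 + 2050.59 = 4661.20 km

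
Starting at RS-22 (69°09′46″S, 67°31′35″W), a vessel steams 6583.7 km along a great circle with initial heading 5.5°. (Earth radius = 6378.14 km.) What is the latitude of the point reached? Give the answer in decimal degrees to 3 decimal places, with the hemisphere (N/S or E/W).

10.102°S

RS-22: φ = -69.16278°, λ = -67.52639°
δ = d/R = 6583.7/6378.14 = 1.032229 rad
φ₂ = arcsin(sin φ₁ cos δ + cos φ₁ sin δ cos θ)
   = arcsin(-0.93459·0.51291 + 0.35571·0.85844·0.99540) = -10.10223°
λ₂ = λ₁ + atan2(sin θ sin δ cos φ₁, cos δ − sin φ₁ sin φ₂) = -62.73236°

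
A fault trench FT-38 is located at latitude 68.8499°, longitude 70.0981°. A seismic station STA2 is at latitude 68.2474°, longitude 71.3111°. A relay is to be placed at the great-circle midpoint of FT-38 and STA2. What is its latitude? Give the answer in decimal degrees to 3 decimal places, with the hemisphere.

68.550°N

Bx = cos φ₂ cos Δλ = 0.370517,  By = cos φ₂ sin Δλ = 0.007845
φₘ = atan2(sin φ₁ + sin φ₂, √((cos φ₁ + Bx)² + By²)) = 68.54974°
λₘ = λ₁ + atan2(By, cos φ₁ + Bx) = 70.71272°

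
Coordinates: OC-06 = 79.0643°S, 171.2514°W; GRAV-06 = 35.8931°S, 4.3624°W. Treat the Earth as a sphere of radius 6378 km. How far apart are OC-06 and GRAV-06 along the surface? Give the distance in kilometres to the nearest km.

Δφ = 43.1712°,  Δλ = 166.8890°
a = sin²(Δφ/2) + cos φ₁ cos φ₂ sin²(Δλ/2) = 0.287025
c = 2·arcsin(√a) = 1.130784 rad = 64.7892°
d = R·c = 6378 × 1.130784 = 7212.1 km

7212 km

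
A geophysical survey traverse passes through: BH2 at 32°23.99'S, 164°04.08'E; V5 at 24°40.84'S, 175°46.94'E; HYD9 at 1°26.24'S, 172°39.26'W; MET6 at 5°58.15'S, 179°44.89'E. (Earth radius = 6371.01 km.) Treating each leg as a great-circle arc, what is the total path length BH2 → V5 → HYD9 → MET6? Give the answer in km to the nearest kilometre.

5278 km

BH2: φ = -32.39983°, λ = +164.06800°
V5: φ = -24.68067°, λ = +175.78233°
HYD9: φ = -1.43733°, λ = -172.65433°
MET6: φ = -5.96917°, λ = +179.74817°
BH2→V5: c = 0.224259 rad, d = 1428.76 km
V5→HYD9: c = 0.450107 rad, d = 2867.63 km
HYD9→MET6: c = 0.154131 rad, d = 981.97 km
Total = 1428.76 + 2867.63 + 981.97 = 5278.36 km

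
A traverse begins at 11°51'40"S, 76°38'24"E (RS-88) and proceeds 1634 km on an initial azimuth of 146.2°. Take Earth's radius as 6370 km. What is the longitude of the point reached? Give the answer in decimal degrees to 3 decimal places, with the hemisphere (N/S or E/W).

85.521°E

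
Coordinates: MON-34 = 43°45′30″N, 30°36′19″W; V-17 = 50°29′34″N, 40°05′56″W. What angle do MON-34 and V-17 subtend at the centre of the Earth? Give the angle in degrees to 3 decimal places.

9.317°

MON-34: φ = +43.75833°, λ = -30.60528°
V-17: φ = +50.49278°, λ = -40.09889°
Δφ = 6.7344°,  Δλ = -9.4936°
a = sin²(Δφ/2) + cos φ₁ cos φ₂ sin²(Δλ/2) = 0.006596
c = 2·arcsin(√a) = 0.162616 rad = 9.3172°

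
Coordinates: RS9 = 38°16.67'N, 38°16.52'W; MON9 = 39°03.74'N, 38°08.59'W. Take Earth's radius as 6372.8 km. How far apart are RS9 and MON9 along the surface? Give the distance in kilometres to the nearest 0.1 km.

RS9: φ = +38.27783°, λ = -38.27533°
MON9: φ = +39.06233°, λ = -38.14317°
Δφ = 0.7845°,  Δλ = 0.1322°
a = sin²(Δφ/2) + cos φ₁ cos φ₂ sin²(Δλ/2) = 0.000048
c = 2·arcsin(√a) = 0.013810 rad = 0.7913°
d = R·c = 6372.8 × 0.013810 = 88.0 km

88.0 km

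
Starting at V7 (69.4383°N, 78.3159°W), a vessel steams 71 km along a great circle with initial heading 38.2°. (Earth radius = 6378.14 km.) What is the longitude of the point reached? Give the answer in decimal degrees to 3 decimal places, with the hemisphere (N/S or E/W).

77.166°W

δ = d/R = 71/6378.14 = 0.011132 rad
φ₂ = arcsin(sin φ₁ cos δ + cos φ₁ sin δ cos θ)
   = arcsin(0.93629·0.99994 + 0.35122·0.01113·0.78586) = 69.93581°
λ₂ = λ₁ + atan2(sin θ sin δ cos φ₁, cos δ − sin φ₁ sin φ₂) = -77.16617°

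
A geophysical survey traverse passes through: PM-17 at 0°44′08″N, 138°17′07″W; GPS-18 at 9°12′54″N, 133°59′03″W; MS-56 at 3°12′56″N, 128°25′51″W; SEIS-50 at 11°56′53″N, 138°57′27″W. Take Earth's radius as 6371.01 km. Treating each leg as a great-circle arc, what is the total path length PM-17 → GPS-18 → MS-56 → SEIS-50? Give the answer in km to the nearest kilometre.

PM-17: φ = +0.73556°, λ = -138.28528°
GPS-18: φ = +9.21500°, λ = -133.98417°
MS-56: φ = +3.21556°, λ = -128.43083°
SEIS-50: φ = +11.94806°, λ = -138.95750°
PM-17→GPS-18: c = 0.165785 rad, d = 1056.22 km
GPS-18→MS-56: c = 0.142265 rad, d = 906.37 km
MS-56→SEIS-50: c = 0.237333 rad, d = 1512.05 km
Total = 1056.22 + 906.37 + 1512.05 = 3474.65 km

3475 km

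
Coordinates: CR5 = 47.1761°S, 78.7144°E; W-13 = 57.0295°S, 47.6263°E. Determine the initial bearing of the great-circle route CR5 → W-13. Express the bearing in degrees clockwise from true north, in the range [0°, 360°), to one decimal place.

Δλ = -31.0881°
y = sin Δλ · cos φ₂ = -0.281004
x = cos φ₁ sin φ₂ − sin φ₁ cos φ₂ cos Δλ = -0.228456
θ = atan2(y, x) = -129.1110° → 230.8890° (mod 360°)

230.9°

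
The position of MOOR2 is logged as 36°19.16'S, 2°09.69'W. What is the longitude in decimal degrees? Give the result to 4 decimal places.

2° + 9.69′/60 = 2 + 0.16150 = 2.1615°

2.1615°W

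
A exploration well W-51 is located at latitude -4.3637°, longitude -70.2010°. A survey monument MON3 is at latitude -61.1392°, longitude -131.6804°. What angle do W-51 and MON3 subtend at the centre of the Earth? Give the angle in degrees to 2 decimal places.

72.76°

Δφ = -56.7755°,  Δλ = -61.4794°
a = sin²(Δφ/2) + cos φ₁ cos φ₂ sin²(Δλ/2) = 0.351781
c = 2·arcsin(√a) = 1.269836 rad = 72.7562°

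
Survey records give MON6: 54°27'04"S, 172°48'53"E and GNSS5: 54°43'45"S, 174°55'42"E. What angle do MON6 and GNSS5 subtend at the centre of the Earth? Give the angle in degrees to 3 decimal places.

1.256°

MON6: φ = -54.45111°, λ = +172.81472°
GNSS5: φ = -54.72917°, λ = +174.92833°
Δφ = -0.2781°,  Δλ = 2.1136°
a = sin²(Δφ/2) + cos φ₁ cos φ₂ sin²(Δλ/2) = 0.000120
c = 2·arcsin(√a) = 0.021918 rad = 1.2558°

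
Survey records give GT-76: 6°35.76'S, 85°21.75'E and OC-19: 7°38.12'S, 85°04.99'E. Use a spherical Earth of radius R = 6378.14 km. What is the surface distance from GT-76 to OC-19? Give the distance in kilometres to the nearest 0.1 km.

119.7 km

GT-76: φ = -6.59600°, λ = +85.36250°
OC-19: φ = -7.63533°, λ = +85.08317°
Δφ = -1.0393°,  Δλ = -0.2793°
a = sin²(Δφ/2) + cos φ₁ cos φ₂ sin²(Δλ/2) = 0.000088
c = 2·arcsin(√a) = 0.018774 rad = 1.0757°
d = R·c = 6378.14 × 0.018774 = 119.7 km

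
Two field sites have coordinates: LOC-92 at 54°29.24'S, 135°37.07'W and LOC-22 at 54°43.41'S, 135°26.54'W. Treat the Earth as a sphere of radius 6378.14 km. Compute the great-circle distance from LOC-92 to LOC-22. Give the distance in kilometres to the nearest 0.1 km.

LOC-92: φ = -54.48733°, λ = -135.61783°
LOC-22: φ = -54.72350°, λ = -135.44233°
Δφ = -0.2362°,  Δλ = 0.1755°
a = sin²(Δφ/2) + cos φ₁ cos φ₂ sin²(Δλ/2) = 0.000005
c = 2·arcsin(√a) = 0.004487 rad = 0.2571°
d = R·c = 6378.14 × 0.004487 = 28.6 km

28.6 km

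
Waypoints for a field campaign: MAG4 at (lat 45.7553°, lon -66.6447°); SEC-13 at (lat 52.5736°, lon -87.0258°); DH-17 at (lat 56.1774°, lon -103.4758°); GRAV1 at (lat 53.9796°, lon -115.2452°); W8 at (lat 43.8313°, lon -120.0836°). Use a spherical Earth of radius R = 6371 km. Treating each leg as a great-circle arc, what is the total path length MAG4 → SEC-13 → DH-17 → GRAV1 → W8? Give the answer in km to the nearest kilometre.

MAG4→SEC-13: c = 0.260032 rad, d = 1656.67 km
SEC-13→DH-17: c = 0.178136 rad, d = 1134.90 km
DH-17→GRAV1: c = 0.123507 rad, d = 786.87 km
GRAV1→W8: c = 0.185505 rad, d = 1181.85 km
Total = 1656.67 + 1134.90 + 786.87 + 1181.85 = 4760.29 km

4760 km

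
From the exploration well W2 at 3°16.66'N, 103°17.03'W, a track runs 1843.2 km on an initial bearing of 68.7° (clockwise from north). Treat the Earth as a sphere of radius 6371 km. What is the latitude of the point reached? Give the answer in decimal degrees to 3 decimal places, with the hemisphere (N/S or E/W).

9.106°N

W2: φ = +3.27767°, λ = -103.28383°
δ = d/R = 1843.2/6371 = 0.289311 rad
φ₂ = arcsin(sin φ₁ cos δ + cos φ₁ sin δ cos θ)
   = arcsin(0.05717·0.95844 + 0.99836·0.28529·0.36325) = 9.10602°
λ₂ = λ₁ + atan2(sin θ sin δ cos φ₁, cos δ − sin φ₁ sin φ₂) = -87.66737°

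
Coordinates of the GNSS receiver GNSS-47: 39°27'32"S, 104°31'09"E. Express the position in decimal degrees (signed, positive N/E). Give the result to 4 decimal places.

-39.4589°, +104.5192°

lat: 39.4589° S → -39.4589°
lon: 104.5192° E → +104.5192°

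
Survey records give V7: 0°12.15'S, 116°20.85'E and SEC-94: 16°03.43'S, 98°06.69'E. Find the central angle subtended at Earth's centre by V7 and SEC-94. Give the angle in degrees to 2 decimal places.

23.98°

V7: φ = -0.20250°, λ = +116.34750°
SEC-94: φ = -16.05717°, λ = +98.11150°
Δφ = -15.8547°,  Δλ = -18.2360°
a = sin²(Δφ/2) + cos φ₁ cos φ₂ sin²(Δλ/2) = 0.043153
c = 2·arcsin(√a) = 0.418516 rad = 23.9792°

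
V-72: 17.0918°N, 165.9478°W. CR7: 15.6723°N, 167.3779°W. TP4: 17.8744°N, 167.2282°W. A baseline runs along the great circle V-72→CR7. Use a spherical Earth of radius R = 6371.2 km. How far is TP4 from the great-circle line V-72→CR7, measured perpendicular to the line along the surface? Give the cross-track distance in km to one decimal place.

158.1 km

δ₁₃ = central angle V-72→TP4 = 0.025316 rad  (haversine)
θ₁₃ = bearing V-72→TP4 = 302.844°,  θ₁₂ = bearing V-72→CR7 = 224.230°
dₓₜ = R·arcsin(sin δ₁₃ · sin(θ₁₃ − θ₁₂)) = 6371.2·arcsin(0.02531·sin(78.614°)) = 158.116 km
|dₓₜ| = 158.116 km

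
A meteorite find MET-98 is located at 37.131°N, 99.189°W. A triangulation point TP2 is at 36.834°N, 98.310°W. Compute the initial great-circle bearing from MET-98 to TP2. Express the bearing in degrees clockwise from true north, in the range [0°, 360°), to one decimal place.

112.7°

Δλ = 0.8790°
y = sin Δλ · cos φ₂ = 0.012278
x = cos φ₁ sin φ₂ − sin φ₁ cos φ₂ cos Δλ = -0.005127
θ = atan2(y, x) = 112.6625° → 112.6625° (mod 360°)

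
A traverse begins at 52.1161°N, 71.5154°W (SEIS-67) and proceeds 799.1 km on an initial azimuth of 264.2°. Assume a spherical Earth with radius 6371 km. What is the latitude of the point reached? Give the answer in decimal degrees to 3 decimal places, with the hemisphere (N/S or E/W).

50.832°N

δ = d/R = 799.1/6371 = 0.125428 rad
φ₂ = arcsin(sin φ₁ cos δ + cos φ₁ sin δ cos θ)
   = arcsin(0.78926·0.99214 + 0.61406·0.12510·-0.10106) = 50.83164°
λ₂ = λ₁ + atan2(sin θ sin δ cos φ₁, cos δ − sin φ₁ sin φ₂) = -82.88006°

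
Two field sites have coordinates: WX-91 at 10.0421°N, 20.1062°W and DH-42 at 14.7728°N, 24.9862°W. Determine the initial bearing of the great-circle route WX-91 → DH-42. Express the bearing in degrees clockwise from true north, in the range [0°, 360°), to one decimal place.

315.3°

Δλ = -4.8800°
y = sin Δλ · cos φ₂ = -0.082257
x = cos φ₁ sin φ₂ − sin φ₁ cos φ₂ cos Δλ = 0.083084
θ = atan2(y, x) = -44.7136° → 315.2864° (mod 360°)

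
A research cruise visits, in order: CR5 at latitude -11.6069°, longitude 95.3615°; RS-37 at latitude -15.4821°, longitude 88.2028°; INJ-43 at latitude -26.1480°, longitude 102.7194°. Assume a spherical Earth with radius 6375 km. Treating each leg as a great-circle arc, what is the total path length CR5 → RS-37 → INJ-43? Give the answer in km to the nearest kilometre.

2804 km

CR5→RS-37: c = 0.139001 rad, d = 886.13 km
RS-37→INJ-43: c = 0.300781 rad, d = 1917.48 km
Total = 886.13 + 1917.48 = 2803.61 km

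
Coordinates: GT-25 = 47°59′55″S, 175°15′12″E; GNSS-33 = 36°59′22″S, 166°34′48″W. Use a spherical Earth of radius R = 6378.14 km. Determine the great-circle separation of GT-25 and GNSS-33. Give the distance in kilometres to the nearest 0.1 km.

GT-25: φ = -47.99861°, λ = +175.25333°
GNSS-33: φ = -36.98944°, λ = -166.58000°
Δφ = 11.0092°,  Δλ = 18.1667°
a = sin²(Δφ/2) + cos φ₁ cos φ₂ sin²(Δλ/2) = 0.022523
c = 2·arcsin(√a) = 0.301289 rad = 17.2626°
d = R·c = 6378.14 × 0.301289 = 1921.7 km

1921.7 km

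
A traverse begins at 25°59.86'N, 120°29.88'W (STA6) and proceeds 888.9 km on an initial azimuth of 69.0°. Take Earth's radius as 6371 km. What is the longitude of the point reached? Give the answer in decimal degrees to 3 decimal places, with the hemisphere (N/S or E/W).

STA6: φ = +25.99767°, λ = -120.49800°
δ = d/R = 888.9/6371 = 0.139523 rad
φ₂ = arcsin(sin φ₁ cos δ + cos φ₁ sin δ cos θ)
   = arcsin(0.43833·0.99028 + 0.89881·0.13907·0.35837) = 28.61165°
λ₂ = λ₁ + atan2(sin θ sin δ cos φ₁, cos δ − sin φ₁ sin φ₂) = -111.99313°

111.993°W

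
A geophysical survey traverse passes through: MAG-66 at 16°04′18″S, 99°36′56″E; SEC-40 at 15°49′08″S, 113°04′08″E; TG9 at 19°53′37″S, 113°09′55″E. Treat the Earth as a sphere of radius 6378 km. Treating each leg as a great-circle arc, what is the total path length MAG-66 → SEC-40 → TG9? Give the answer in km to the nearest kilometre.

1894 km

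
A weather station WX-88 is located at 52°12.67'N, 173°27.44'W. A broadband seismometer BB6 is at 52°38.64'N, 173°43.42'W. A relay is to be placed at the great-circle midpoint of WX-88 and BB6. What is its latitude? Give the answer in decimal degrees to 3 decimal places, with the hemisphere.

52.428°N

WX-88: φ = +52.21117°, λ = -173.45733°
BB6: φ = +52.64400°, λ = -173.72367°
Bx = cos φ₂ cos Δλ = 0.606759,  By = cos φ₂ sin Δλ = -0.002820
φₘ = atan2(sin φ₁ + sin φ₂, √((cos φ₁ + Bx)² + By²)) = 52.42766°
λₘ = λ₁ + atan2(By, cos φ₁ + Bx) = -173.58985°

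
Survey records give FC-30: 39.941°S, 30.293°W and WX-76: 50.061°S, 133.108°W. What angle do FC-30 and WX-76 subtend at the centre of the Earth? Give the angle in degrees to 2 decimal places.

67.48°

Δφ = -10.1200°,  Δλ = -102.8150°
a = sin²(Δφ/2) + cos φ₁ cos φ₂ sin²(Δλ/2) = 0.308467
c = 2·arcsin(√a) = 1.177683 rad = 67.4763°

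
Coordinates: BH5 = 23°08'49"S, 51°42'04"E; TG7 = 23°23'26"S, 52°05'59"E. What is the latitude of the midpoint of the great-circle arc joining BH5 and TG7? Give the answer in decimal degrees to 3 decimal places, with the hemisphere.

BH5: φ = -23.14694°, λ = +51.70111°
TG7: φ = -23.39056°, λ = +52.09972°
Bx = cos φ₂ cos Δλ = 0.917798,  By = cos φ₂ sin Δλ = 0.006385
φₘ = atan2(sin φ₁ + sin φ₂, √((cos φ₁ + Bx)² + By²)) = -23.26888°
λₘ = λ₁ + atan2(By, cos φ₁ + Bx) = 51.90023°

23.269°S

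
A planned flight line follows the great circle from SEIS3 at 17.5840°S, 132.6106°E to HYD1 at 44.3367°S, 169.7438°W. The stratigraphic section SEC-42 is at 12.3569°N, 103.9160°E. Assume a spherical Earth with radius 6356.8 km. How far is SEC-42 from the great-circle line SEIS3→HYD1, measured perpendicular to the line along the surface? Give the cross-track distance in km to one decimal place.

166.7 km

δ₁₃ = central angle SEIS3→SEC-42 = 0.719429 rad  (haversine)
θ₁₃ = bearing SEIS3→SEC-42 = 314.622°,  θ₁₂ = bearing SEIS3→HYD1 = 132.341°
dₓₜ = R·arcsin(sin δ₁₃ · sin(θ₁₃ − θ₁₂)) = 6356.8·arcsin(0.65895·sin(182.280°)) = -166.689 km
|dₓₜ| = 166.689 km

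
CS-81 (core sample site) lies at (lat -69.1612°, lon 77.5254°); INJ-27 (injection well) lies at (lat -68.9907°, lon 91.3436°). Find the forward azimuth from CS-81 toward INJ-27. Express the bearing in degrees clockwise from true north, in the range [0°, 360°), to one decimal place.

94.5°

Δλ = 13.8182°
y = sin Δλ · cos φ₂ = 0.085629
x = cos φ₁ sin φ₂ − sin φ₁ cos φ₂ cos Δλ = -0.006722
θ = atan2(y, x) = 94.4883° → 94.4883° (mod 360°)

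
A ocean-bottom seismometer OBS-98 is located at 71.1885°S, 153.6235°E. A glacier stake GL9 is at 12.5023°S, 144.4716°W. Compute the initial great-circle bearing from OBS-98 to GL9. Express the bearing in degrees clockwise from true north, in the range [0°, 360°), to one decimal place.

Δλ = 61.9049°
y = sin Δλ · cos φ₂ = 0.861249
x = cos φ₁ sin φ₂ − sin φ₁ cos φ₂ cos Δλ = 0.365406
θ = atan2(y, x) = 67.0097° → 67.0097° (mod 360°)

67.0°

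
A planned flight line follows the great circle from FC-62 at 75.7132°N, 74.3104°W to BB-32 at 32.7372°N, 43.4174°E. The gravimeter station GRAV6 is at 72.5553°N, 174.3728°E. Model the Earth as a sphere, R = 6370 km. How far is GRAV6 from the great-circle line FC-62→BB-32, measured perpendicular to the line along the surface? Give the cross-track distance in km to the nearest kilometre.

δ₁₃ = central angle FC-62→GRAV6 = 0.456483 rad  (haversine)
θ₁₃ = bearing FC-62→GRAV6 = 320.686°,  θ₁₂ = bearing FC-62→BB-32 = 55.448°
dₓₜ = R·arcsin(sin δ₁₃ · sin(θ₁₃ − θ₁₂)) = 6370·arcsin(0.44079·sin(265.237°)) = -2897.000 km
|dₓₜ| = 2897.000 km

2897 km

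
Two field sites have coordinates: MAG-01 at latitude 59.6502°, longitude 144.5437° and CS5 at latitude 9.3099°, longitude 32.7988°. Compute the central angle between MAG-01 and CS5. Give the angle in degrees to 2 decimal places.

92.59°

Δφ = -50.3403°,  Δλ = -111.7449°
a = sin²(Δφ/2) + cos φ₁ cos φ₂ sin²(Δλ/2) = 0.522561
c = 2·arcsin(√a) = 1.615934 rad = 92.5862°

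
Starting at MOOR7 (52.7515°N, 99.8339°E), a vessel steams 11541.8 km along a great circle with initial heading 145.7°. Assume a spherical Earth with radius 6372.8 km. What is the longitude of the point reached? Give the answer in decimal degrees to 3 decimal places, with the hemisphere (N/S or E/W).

147.729°E

δ = d/R = 11541.8/6372.8 = 1.811103 rad
φ₂ = arcsin(sin φ₁ cos δ + cos φ₁ sin δ cos θ)
   = arcsin(0.79602·-0.23800 + 0.60527·0.97126·-0.82610) = -42.46193°
λ₂ = λ₁ + atan2(sin θ sin δ cos φ₁, cos δ − sin φ₁ sin φ₂) = 147.72905°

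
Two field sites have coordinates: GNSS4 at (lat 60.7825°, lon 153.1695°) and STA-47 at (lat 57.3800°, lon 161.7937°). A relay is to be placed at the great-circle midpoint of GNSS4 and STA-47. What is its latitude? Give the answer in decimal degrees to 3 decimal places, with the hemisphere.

59.153°N

Bx = cos φ₂ cos Δλ = 0.532970,  By = cos φ₂ sin Δλ = 0.080834
φₘ = atan2(sin φ₁ + sin φ₂, √((cos φ₁ + Bx)² + By²)) = 59.15262°
λₘ = λ₁ + atan2(By, cos φ₁ + Bx) = 157.69584°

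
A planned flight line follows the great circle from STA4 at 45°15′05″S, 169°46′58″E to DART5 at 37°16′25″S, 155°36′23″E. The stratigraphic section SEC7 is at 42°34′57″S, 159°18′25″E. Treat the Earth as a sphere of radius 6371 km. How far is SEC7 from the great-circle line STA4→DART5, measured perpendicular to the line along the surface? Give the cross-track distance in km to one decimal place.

246.9 km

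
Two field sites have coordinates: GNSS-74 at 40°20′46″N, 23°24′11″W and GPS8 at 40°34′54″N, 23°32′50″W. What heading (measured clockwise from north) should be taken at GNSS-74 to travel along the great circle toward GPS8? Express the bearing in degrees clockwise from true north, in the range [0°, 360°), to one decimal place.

335.1°

GNSS-74: φ = +40.34611°, λ = -23.40306°
GPS8: φ = +40.58167°, λ = -23.54722°
Δλ = -0.1442°
y = sin Δλ · cos φ₂ = -0.001911
x = cos φ₁ sin φ₂ − sin φ₁ cos φ₂ cos Δλ = 0.004113
θ = atan2(y, x) = -24.9218° → 335.0782° (mod 360°)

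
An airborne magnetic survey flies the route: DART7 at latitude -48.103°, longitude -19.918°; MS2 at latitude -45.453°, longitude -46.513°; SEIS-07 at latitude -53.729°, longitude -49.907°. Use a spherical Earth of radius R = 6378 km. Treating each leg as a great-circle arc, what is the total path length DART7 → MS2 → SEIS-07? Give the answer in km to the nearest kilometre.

DART7→MS2: c = 0.319587 rad, d = 2038.33 km
MS2→SEIS-07: c = 0.149415 rad, d = 952.97 km
Total = 2038.33 + 952.97 = 2991.30 km

2991 km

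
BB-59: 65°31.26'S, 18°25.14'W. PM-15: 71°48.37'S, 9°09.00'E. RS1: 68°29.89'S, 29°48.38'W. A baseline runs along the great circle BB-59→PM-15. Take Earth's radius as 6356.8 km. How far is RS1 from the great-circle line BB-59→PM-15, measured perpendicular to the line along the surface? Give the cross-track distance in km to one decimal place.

588.5 km

BB-59: φ = -65.52100°, λ = -18.41900°
PM-15: φ = -71.80617°, λ = +9.15000°
RS1: φ = -68.49817°, λ = -29.80633°
δ₁₃ = central angle BB-59→RS1 = 0.093194 rad  (haversine)
θ₁₃ = bearing BB-59→RS1 = 231.047°,  θ₁₂ = bearing BB-59→PM-15 = 134.447°
dₓₜ = R·arcsin(sin δ₁₃ · sin(θ₁₃ − θ₁₂)) = 6356.8·arcsin(0.09306·sin(96.600°)) = 588.476 km
|dₓₜ| = 588.476 km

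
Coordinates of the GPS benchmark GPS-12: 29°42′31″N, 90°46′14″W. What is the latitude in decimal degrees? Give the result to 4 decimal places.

29° + 42′/60 + 31″/3600 = 29 + 0.70000 + 0.00861 = 29.7086°

29.7086°N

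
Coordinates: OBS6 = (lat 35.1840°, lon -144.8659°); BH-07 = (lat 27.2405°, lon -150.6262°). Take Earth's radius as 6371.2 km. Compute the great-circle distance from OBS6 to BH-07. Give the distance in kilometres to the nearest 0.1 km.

1038.9 km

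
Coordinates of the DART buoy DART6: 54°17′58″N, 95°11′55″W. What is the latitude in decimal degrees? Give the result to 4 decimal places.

54.2994°N

54° + 17′/60 + 58″/3600 = 54 + 0.28333 + 0.01611 = 54.2994°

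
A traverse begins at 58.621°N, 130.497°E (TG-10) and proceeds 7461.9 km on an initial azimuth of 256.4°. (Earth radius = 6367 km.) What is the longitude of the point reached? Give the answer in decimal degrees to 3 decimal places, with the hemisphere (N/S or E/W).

δ = d/R = 7461.9/6367 = 1.171965 rad
φ₂ = arcsin(sin φ₁ cos δ + cos φ₁ sin δ cos θ)
   = arcsin(0.85374·0.38834 + 0.52070·0.92152·-0.23514) = 12.63359°
λ₂ = λ₁ + atan2(sin θ sin δ cos φ₁, cos δ − sin φ₁ sin φ₂) = 63.87593°

63.876°E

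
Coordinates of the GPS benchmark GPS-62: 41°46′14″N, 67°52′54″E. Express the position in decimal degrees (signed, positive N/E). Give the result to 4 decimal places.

+41.7706°, +67.8817°

lat: 41.7706° N → +41.7706°
lon: 67.8817° E → +67.8817°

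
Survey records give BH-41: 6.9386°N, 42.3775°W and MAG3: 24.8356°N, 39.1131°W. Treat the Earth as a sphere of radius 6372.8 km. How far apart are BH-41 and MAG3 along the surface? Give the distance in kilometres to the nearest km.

Δφ = 17.8970°,  Δλ = 3.2644°
a = sin²(Δφ/2) + cos φ₁ cos φ₂ sin²(Δλ/2) = 0.024926
c = 2·arcsin(√a) = 0.317084 rad = 18.1676°
d = R·c = 6372.8 × 0.317084 = 2020.7 km

2021 km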